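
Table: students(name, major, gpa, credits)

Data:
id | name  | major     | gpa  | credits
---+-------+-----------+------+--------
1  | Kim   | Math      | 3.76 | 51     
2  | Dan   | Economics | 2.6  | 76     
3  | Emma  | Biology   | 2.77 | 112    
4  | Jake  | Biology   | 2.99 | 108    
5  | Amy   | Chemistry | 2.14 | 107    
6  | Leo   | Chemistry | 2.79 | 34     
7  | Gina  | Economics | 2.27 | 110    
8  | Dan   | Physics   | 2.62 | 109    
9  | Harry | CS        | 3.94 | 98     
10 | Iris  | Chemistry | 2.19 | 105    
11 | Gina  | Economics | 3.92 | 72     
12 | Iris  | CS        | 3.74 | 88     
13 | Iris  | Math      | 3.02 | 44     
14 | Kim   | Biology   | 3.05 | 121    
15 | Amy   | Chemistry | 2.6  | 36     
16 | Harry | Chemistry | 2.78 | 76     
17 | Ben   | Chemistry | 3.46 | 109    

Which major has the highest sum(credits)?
SELECT major, SUM(credits) as val
FROM students
GROUP BY major
ORDER BY val DESC
LIMIT 1

Result: Chemistry with sum(credits) = 467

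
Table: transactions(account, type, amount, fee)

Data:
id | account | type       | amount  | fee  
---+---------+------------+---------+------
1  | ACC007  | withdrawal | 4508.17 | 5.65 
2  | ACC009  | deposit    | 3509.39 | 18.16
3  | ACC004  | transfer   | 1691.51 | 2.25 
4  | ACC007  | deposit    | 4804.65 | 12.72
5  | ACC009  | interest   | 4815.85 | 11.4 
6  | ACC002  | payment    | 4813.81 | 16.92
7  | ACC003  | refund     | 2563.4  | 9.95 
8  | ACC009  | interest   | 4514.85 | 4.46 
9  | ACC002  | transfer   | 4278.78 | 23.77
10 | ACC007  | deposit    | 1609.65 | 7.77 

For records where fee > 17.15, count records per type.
SELECT type, COUNT(*)
FROM transactions
WHERE fee > 17.15
GROUP BY type

Note: WHERE filters rows before grouping.

Result:
  deposit: 1
  transfer: 1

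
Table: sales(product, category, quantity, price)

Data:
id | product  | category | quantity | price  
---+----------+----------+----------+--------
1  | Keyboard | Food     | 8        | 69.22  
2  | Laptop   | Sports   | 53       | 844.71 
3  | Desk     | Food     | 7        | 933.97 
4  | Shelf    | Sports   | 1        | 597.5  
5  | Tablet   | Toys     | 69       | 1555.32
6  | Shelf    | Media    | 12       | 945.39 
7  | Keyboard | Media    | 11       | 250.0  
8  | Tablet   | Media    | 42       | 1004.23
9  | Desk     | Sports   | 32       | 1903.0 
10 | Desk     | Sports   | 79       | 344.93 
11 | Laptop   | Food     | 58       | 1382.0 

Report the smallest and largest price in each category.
SELECT category, MIN(price), MAX(price)
FROM sales
GROUP BY category

Result:
  Food: min=69.22, max=1382.00
  Media: min=250.00, max=1004.23
  Sports: min=344.93, max=1903.00
  Toys: min=1555.32, max=1555.32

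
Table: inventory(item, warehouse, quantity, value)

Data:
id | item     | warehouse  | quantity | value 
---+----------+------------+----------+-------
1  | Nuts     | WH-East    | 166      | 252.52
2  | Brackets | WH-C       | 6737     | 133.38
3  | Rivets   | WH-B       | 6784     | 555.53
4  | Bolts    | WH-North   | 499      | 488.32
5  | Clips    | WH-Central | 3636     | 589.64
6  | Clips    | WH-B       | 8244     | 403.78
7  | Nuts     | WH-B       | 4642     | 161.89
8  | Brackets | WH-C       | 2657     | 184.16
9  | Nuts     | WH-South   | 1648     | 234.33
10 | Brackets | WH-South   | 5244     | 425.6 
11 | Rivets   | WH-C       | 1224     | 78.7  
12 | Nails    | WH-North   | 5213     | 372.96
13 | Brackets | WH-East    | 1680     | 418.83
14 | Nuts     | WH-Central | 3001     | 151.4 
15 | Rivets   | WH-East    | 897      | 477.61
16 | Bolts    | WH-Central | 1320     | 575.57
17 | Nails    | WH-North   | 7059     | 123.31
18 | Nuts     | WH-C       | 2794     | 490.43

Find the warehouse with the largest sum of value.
SELECT warehouse, SUM(value) as val
FROM inventory
GROUP BY warehouse
ORDER BY val DESC
LIMIT 1

Result: WH-Central with sum(value) = 1316.61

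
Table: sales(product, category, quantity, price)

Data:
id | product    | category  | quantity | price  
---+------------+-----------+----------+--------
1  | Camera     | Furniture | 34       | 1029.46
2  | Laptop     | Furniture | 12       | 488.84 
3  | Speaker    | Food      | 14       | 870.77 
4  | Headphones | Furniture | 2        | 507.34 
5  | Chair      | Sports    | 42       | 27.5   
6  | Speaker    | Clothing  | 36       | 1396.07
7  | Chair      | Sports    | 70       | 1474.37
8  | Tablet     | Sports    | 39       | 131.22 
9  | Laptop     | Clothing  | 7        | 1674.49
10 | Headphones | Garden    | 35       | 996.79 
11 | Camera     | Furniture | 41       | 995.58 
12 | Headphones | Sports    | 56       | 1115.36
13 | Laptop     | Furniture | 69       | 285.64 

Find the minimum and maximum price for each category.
SELECT category, MIN(price), MAX(price)
FROM sales
GROUP BY category

Result:
  Clothing: min=1396.07, max=1674.49
  Food: min=870.77, max=870.77
  Furniture: min=285.64, max=1029.46
  Garden: min=996.79, max=996.79
  Sports: min=27.50, max=1474.37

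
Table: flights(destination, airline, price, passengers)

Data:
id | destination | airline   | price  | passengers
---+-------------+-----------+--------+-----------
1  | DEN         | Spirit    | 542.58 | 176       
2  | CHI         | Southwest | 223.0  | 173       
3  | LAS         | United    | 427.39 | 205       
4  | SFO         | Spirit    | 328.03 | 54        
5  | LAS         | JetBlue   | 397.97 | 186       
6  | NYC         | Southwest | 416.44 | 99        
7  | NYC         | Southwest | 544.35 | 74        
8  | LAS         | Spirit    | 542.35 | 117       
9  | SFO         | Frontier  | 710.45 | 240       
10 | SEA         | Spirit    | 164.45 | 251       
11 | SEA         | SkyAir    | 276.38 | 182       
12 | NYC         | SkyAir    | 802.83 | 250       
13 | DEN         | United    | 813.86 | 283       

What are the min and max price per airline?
SELECT airline, MIN(price), MAX(price)
FROM flights
GROUP BY airline

Result:
  Frontier: min=710.45, max=710.45
  JetBlue: min=397.97, max=397.97
  SkyAir: min=276.38, max=802.83
  Southwest: min=223.00, max=544.35
  Spirit: min=164.45, max=542.58
  United: min=427.39, max=813.86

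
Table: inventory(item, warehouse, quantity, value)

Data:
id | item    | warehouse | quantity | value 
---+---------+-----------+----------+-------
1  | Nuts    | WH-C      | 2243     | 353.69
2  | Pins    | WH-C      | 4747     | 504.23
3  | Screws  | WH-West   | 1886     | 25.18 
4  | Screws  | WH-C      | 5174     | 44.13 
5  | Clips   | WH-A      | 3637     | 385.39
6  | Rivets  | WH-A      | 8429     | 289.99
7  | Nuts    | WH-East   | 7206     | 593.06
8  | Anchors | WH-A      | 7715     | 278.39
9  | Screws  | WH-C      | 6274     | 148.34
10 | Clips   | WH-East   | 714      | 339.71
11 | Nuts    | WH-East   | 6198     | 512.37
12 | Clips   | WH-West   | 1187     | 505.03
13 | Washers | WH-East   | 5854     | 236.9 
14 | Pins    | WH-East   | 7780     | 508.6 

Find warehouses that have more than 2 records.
SELECT warehouse, COUNT(*) as cnt
FROM inventory
GROUP BY warehouse
HAVING COUNT(*) > 2

Result:
  WH-A: 3
  WH-C: 4
  WH-East: 5

Note: HAVING filters groups after aggregation, WHERE filters rows before.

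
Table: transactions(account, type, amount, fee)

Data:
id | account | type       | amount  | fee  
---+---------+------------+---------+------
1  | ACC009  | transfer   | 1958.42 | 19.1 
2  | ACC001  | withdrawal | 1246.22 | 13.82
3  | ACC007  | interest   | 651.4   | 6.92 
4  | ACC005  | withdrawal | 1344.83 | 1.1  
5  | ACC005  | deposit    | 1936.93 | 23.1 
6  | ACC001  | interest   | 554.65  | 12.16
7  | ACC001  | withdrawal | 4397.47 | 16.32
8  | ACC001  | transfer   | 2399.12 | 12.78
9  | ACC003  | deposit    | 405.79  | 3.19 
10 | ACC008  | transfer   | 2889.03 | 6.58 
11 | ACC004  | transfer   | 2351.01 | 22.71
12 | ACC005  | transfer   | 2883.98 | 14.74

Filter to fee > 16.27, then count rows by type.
SELECT type, COUNT(*)
FROM transactions
WHERE fee > 16.27
GROUP BY type

Note: WHERE filters rows before grouping.

Result:
  deposit: 1
  transfer: 2
  withdrawal: 1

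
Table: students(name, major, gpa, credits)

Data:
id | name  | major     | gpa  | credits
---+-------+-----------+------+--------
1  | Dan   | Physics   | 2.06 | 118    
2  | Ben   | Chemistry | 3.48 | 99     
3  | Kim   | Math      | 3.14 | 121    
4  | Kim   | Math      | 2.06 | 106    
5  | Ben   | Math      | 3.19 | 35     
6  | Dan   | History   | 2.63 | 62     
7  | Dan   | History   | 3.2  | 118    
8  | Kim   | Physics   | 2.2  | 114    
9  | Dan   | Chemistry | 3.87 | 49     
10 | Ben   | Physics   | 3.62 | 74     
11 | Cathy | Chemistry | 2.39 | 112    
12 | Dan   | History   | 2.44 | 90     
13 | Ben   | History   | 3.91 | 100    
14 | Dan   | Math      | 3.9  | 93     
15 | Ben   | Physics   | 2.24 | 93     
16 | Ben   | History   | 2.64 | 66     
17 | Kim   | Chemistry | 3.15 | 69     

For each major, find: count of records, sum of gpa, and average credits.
SELECT major,
       COUNT(*) as cnt,
       SUM(gpa) as total_gpa,
       AVG(credits) as avg_credits
FROM students
GROUP BY major

Result:
  Chemistry: 4 records, 12.89 total gpa, 82.25 avg credits
  History: 5 records, 14.82 total gpa, 87.20 avg credits
  Math: 4 records, 12.29 total gpa, 88.75 avg credits
  Physics: 4 records, 10.12 total gpa, 99.75 avg credits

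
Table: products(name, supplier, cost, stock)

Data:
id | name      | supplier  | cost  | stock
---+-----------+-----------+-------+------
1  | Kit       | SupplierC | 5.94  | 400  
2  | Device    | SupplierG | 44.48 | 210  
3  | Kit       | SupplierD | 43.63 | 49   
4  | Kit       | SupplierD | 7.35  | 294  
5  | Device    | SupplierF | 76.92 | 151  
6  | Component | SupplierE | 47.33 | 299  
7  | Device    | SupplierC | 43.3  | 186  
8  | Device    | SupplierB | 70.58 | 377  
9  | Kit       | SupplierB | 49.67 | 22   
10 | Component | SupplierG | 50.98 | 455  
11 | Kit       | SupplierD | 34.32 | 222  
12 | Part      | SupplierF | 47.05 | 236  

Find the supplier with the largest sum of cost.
SELECT supplier, SUM(cost) as val
FROM products
GROUP BY supplier
ORDER BY val DESC
LIMIT 1

Result: SupplierF with sum(cost) = 123.97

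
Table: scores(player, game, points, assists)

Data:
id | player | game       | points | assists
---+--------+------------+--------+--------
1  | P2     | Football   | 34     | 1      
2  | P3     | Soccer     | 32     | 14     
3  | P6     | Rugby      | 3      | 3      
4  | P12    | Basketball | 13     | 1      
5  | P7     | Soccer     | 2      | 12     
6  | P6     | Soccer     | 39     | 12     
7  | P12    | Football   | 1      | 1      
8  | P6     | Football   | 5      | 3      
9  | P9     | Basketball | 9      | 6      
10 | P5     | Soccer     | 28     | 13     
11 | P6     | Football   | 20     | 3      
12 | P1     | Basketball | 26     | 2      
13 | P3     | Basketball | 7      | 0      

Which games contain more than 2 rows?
SELECT game, COUNT(*) as cnt
FROM scores
GROUP BY game
HAVING COUNT(*) > 2

Result:
  Basketball: 4
  Football: 4
  Soccer: 4

Note: HAVING filters groups after aggregation, WHERE filters rows before.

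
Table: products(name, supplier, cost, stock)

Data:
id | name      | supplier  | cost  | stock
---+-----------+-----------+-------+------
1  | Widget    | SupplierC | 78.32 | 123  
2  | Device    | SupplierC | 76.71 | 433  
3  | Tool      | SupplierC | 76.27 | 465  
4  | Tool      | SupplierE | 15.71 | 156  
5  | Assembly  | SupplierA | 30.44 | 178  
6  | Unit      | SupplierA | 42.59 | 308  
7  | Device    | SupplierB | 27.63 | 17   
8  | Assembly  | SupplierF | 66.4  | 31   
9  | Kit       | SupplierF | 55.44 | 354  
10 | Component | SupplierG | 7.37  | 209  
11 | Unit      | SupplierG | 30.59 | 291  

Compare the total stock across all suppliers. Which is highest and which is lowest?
SELECT supplier, SUM(stock)
FROM products
GROUP BY supplier
ORDER BY SUM(stock)

All groups:
  SupplierB: 17
  SupplierE: 156
  SupplierF: 385
  SupplierA: 486
  SupplierG: 500
  SupplierC: 1021

Highest: SupplierC (1021)
Lowest: SupplierB (17)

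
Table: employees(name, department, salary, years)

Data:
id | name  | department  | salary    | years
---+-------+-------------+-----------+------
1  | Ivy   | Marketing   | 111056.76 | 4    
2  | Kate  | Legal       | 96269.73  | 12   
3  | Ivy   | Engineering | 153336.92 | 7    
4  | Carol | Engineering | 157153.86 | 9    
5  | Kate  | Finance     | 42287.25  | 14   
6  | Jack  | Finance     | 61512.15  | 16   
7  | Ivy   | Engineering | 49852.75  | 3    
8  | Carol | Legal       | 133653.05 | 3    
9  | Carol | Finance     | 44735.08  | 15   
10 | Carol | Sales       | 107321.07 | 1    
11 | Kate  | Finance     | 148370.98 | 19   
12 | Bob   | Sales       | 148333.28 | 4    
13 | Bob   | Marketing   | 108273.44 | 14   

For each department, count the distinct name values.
SELECT department, COUNT(DISTINCT name)
FROM employees
GROUP BY department

Result:
  Engineering: 2 distinct
  Finance: 3 distinct
  Legal: 2 distinct
  Marketing: 2 distinct
  Sales: 2 distinct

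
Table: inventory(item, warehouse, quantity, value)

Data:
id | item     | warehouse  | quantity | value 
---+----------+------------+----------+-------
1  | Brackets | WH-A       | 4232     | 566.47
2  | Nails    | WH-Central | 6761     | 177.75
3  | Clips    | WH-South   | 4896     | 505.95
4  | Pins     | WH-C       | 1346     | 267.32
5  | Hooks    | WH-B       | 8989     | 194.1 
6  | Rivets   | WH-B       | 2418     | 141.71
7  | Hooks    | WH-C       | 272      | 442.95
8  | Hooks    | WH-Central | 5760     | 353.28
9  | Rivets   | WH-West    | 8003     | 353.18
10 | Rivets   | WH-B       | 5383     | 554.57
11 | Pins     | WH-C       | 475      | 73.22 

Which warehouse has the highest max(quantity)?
SELECT warehouse, MAX(quantity) as val
FROM inventory
GROUP BY warehouse
ORDER BY val DESC
LIMIT 1

Result: WH-B with max(quantity) = 8989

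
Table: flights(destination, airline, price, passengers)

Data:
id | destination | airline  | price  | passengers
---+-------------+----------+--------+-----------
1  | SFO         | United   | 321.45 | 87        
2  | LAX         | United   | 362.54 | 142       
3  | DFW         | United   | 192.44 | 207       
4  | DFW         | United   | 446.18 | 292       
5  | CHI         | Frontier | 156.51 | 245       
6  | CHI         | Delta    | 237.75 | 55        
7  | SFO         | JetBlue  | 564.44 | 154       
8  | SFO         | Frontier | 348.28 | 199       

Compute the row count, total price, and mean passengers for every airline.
SELECT airline,
       COUNT(*) as cnt,
       SUM(price) as total_price,
       AVG(passengers) as avg_passengers
FROM flights
GROUP BY airline

Result:
  Delta: 1 records, 237.75 total price, 55.00 avg passengers
  Frontier: 2 records, 504.79 total price, 222.00 avg passengers
  JetBlue: 1 records, 564.44 total price, 154.00 avg passengers
  United: 4 records, 1322.61 total price, 182.00 avg passengers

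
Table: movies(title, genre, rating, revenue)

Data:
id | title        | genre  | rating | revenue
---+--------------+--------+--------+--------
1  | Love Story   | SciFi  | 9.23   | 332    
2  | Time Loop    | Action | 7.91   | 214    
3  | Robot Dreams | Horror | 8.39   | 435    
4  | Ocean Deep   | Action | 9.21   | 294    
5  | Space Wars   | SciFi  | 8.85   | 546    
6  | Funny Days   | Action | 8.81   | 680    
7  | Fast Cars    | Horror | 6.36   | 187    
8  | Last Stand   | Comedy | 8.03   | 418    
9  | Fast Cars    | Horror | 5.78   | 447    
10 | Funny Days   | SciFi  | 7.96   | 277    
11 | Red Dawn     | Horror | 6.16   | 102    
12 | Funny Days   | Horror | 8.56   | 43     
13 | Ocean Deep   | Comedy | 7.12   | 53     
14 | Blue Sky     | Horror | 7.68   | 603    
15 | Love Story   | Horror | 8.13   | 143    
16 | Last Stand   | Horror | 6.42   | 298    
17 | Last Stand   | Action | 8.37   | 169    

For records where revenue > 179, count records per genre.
SELECT genre, COUNT(*)
FROM movies
WHERE revenue > 179
GROUP BY genre

Note: WHERE filters rows before grouping.

Result:
  Action: 3
  Comedy: 1
  Horror: 5
  SciFi: 3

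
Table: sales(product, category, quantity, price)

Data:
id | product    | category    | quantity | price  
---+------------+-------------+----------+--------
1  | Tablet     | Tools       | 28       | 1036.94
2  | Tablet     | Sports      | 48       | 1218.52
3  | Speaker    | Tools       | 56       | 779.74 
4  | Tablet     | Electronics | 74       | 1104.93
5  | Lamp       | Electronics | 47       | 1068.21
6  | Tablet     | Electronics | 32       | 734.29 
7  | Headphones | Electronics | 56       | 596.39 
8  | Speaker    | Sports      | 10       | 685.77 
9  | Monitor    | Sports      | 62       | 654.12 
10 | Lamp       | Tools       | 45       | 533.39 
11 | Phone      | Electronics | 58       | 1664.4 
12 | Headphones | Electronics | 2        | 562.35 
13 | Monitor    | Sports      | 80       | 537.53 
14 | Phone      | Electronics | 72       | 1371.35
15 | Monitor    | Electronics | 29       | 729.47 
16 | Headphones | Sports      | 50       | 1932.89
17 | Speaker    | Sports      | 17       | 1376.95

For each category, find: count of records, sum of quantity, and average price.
SELECT category,
       COUNT(*) as cnt,
       SUM(quantity) as total_quantity,
       AVG(price) as avg_price
FROM sales
GROUP BY category

Result:
  Electronics: 8 records, 370 total quantity, 978.92 avg price
  Sports: 6 records, 267 total quantity, 1067.63 avg price
  Tools: 3 records, 129 total quantity, 783.36 avg price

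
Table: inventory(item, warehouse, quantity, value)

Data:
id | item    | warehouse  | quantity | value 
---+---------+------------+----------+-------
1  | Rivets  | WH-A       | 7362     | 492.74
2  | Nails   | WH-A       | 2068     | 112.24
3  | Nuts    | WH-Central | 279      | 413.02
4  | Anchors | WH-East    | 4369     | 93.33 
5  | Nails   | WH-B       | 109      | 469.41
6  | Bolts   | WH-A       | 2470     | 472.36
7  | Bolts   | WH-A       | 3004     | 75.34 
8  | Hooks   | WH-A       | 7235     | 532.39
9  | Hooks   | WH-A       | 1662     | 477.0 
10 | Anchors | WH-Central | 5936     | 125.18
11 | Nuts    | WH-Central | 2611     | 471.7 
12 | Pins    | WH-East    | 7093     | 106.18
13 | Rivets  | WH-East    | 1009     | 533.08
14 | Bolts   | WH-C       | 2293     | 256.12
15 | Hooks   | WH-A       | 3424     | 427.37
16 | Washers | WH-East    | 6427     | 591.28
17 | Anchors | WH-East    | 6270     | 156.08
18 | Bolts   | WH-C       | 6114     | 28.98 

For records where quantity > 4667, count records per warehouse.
SELECT warehouse, COUNT(*)
FROM inventory
WHERE quantity > 4667
GROUP BY warehouse

Note: WHERE filters rows before grouping.

Result:
  WH-A: 2
  WH-C: 1
  WH-Central: 1
  WH-East: 3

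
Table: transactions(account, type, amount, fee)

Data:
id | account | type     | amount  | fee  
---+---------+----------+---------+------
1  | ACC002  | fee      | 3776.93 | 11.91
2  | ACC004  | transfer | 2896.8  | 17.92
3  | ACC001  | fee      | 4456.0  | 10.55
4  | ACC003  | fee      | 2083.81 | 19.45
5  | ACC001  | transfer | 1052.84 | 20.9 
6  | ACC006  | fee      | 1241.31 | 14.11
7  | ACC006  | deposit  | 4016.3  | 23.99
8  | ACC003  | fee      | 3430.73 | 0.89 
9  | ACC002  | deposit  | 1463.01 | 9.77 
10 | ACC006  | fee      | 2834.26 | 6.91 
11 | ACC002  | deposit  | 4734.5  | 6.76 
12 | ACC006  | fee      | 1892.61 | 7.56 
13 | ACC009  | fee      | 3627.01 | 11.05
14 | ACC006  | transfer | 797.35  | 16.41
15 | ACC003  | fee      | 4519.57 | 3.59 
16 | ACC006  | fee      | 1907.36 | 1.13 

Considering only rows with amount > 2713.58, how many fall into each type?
SELECT type, COUNT(*)
FROM transactions
WHERE amount > 2713.58
GROUP BY type

Note: WHERE filters rows before grouping.

Result:
  deposit: 2
  fee: 6
  transfer: 1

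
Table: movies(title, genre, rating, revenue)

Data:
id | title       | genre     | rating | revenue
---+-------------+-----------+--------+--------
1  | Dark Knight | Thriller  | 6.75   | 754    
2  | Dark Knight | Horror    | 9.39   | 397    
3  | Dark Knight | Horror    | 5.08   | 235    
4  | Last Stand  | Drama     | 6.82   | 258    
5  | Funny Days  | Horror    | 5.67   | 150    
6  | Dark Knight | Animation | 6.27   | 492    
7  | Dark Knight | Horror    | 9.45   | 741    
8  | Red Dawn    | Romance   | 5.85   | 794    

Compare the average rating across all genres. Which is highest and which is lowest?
SELECT genre, AVG(rating)
FROM movies
GROUP BY genre
ORDER BY AVG(rating)

All groups:
  Romance: 5.85
  Animation: 6.27
  Thriller: 6.75
  Drama: 6.82
  Horror: 7.40

Highest: Horror (7.40)
Lowest: Romance (5.85)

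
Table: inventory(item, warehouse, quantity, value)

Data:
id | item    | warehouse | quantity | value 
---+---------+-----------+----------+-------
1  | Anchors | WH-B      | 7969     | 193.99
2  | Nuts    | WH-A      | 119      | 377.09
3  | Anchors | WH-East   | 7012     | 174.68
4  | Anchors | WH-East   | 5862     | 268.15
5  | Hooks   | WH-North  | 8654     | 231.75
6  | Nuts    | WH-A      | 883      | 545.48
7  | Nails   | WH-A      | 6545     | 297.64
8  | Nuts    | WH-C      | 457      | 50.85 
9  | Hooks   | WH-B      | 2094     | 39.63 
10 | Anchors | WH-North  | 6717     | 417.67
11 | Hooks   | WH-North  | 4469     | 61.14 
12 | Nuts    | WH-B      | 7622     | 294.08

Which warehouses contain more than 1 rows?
SELECT warehouse, COUNT(*) as cnt
FROM inventory
GROUP BY warehouse
HAVING COUNT(*) > 1

Result:
  WH-A: 3
  WH-B: 3
  WH-East: 2
  WH-North: 3

Note: HAVING filters groups after aggregation, WHERE filters rows before.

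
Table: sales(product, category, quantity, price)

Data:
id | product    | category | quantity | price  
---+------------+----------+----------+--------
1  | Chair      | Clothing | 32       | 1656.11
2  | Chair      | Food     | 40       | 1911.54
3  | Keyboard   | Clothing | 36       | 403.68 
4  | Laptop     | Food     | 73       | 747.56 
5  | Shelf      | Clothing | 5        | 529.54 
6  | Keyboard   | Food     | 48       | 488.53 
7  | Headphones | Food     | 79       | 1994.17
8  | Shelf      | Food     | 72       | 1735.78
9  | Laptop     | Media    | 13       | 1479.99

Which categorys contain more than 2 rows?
SELECT category, COUNT(*) as cnt
FROM sales
GROUP BY category
HAVING COUNT(*) > 2

Result:
  Clothing: 3
  Food: 5

Note: HAVING filters groups after aggregation, WHERE filters rows before.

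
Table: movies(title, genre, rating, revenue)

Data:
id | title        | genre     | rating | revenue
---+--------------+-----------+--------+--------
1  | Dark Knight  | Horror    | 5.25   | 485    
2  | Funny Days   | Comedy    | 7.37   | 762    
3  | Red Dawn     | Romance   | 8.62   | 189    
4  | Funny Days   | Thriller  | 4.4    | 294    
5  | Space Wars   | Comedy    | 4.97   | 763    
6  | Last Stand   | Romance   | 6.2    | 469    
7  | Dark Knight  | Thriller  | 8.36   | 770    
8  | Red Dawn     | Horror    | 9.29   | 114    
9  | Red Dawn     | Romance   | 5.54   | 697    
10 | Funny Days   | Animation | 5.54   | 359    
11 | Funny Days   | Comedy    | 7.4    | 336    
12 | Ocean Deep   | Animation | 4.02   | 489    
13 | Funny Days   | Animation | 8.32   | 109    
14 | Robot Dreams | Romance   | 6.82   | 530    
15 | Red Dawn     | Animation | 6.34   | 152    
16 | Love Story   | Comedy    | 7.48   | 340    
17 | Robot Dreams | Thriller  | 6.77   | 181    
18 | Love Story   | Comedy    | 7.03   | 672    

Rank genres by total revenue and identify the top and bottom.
SELECT genre, SUM(revenue)
FROM movies
GROUP BY genre
ORDER BY SUM(revenue)

All groups:
  Horror: 599
  Animation: 1109
  Thriller: 1245
  Romance: 1885
  Comedy: 2873

Highest: Comedy (2873)
Lowest: Horror (599)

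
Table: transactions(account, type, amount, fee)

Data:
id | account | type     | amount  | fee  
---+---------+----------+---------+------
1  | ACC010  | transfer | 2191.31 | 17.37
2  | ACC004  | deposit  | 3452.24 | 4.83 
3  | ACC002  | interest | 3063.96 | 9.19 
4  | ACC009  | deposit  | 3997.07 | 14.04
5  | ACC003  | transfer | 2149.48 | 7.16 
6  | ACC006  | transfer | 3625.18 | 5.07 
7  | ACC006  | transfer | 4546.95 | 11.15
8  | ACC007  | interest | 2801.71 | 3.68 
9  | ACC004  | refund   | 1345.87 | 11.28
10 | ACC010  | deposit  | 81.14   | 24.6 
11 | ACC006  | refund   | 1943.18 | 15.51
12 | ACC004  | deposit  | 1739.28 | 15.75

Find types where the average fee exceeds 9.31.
SELECT type, AVG(fee)
FROM transactions
GROUP BY type
HAVING AVG(fee) > 9.31

Result:
  deposit: avg=14.81
  refund: avg=13.40
  transfer: avg=10.19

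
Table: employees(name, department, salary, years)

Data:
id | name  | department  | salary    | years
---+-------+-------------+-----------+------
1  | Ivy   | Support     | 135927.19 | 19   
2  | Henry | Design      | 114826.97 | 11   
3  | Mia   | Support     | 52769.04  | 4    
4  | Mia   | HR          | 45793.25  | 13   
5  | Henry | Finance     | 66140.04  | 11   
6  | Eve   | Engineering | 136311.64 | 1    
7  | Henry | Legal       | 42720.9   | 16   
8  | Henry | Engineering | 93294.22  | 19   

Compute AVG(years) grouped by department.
SELECT department, AVG(years) as result
FROM employees
GROUP BY department

Result:
  Design: 11.00
  Engineering: 10.00
  Finance: 11.00
  HR: 13.00
  Legal: 16.00
  Support: 11.50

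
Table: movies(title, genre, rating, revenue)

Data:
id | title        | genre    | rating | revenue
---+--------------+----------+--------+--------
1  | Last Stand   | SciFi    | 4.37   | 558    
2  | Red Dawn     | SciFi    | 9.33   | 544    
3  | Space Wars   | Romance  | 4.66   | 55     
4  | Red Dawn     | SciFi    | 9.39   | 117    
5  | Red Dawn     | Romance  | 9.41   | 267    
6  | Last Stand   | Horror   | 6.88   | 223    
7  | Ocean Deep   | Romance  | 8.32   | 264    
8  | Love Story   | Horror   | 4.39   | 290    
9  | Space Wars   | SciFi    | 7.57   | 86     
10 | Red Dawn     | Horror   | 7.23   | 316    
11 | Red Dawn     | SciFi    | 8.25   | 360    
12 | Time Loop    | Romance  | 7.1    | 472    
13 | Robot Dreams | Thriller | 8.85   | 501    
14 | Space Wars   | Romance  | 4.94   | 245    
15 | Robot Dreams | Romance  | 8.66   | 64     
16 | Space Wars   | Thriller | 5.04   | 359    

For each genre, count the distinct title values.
SELECT genre, COUNT(DISTINCT title)
FROM movies
GROUP BY genre

Result:
  Horror: 3 distinct
  Romance: 5 distinct
  SciFi: 3 distinct
  Thriller: 2 distinct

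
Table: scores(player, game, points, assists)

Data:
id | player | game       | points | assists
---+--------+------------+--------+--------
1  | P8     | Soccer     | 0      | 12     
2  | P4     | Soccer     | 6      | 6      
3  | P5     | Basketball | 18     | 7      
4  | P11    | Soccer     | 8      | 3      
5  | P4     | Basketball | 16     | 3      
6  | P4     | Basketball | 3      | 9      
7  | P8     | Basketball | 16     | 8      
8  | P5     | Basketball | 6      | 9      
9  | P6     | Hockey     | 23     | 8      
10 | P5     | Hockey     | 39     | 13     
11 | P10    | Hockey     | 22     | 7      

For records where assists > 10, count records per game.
SELECT game, COUNT(*)
FROM scores
WHERE assists > 10
GROUP BY game

Note: WHERE filters rows before grouping.

Result:
  Hockey: 1
  Soccer: 1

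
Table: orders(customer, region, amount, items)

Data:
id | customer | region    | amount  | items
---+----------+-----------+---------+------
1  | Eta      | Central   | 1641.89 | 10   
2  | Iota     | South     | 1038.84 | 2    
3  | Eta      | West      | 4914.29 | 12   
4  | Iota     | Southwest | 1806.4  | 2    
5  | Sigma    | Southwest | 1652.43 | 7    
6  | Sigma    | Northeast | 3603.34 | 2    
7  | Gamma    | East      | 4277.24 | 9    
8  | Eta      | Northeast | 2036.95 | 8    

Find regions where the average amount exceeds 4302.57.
SELECT region, AVG(amount)
FROM orders
GROUP BY region
HAVING AVG(amount) > 4302.57

Result:
  West: avg=4914.29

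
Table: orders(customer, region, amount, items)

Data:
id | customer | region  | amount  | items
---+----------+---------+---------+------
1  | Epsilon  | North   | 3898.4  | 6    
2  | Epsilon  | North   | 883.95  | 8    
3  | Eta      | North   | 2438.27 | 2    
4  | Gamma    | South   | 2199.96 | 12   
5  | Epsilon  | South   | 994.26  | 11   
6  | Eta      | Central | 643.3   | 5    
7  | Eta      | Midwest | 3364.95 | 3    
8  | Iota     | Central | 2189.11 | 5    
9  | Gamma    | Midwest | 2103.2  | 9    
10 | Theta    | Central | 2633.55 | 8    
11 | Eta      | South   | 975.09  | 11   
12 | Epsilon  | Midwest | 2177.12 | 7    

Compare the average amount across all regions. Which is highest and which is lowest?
SELECT region, AVG(amount)
FROM orders
GROUP BY region
ORDER BY AVG(amount)

All groups:
  South: 1389.77
  Central: 1821.99
  North: 2406.87
  Midwest: 2548.42

Highest: Midwest (2548.42)
Lowest: South (1389.77)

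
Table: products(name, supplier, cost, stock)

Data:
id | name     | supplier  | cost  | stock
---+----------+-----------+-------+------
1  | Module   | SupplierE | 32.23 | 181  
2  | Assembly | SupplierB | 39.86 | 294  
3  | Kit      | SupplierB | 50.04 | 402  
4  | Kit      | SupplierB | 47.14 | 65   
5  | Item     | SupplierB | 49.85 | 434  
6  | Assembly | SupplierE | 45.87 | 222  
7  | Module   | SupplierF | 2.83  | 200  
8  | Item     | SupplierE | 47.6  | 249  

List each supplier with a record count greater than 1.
SELECT supplier, COUNT(*) as cnt
FROM products
GROUP BY supplier
HAVING COUNT(*) > 1

Result:
  SupplierB: 4
  SupplierE: 3

Note: HAVING filters groups after aggregation, WHERE filters rows before.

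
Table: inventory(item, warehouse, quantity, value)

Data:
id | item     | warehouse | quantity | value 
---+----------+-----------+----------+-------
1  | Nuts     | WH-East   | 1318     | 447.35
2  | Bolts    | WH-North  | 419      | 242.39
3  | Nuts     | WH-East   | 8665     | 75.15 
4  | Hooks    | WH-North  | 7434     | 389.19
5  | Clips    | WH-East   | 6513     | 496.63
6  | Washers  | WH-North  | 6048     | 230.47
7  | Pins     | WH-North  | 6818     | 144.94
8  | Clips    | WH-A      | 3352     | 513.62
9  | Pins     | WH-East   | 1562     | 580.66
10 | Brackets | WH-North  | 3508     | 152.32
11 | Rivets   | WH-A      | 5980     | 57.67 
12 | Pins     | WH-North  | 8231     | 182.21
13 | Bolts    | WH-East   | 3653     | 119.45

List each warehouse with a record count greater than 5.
SELECT warehouse, COUNT(*) as cnt
FROM inventory
GROUP BY warehouse
HAVING COUNT(*) > 5

Result:
  WH-North: 6

Note: HAVING filters groups after aggregation, WHERE filters rows before.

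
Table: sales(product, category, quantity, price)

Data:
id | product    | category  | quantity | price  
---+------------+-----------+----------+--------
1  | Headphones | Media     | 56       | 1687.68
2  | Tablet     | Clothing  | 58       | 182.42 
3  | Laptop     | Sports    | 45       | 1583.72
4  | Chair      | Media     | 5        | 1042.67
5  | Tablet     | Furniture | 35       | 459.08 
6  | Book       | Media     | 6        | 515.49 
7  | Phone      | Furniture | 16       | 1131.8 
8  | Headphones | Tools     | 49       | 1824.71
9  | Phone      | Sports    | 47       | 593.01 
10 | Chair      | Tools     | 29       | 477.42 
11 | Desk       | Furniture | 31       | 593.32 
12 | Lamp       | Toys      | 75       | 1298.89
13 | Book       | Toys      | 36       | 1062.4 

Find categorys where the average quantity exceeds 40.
SELECT category, AVG(quantity)
FROM sales
GROUP BY category
HAVING AVG(quantity) > 40

Result:
  Clothing: avg=58.00
  Sports: avg=46.00
  Toys: avg=55.50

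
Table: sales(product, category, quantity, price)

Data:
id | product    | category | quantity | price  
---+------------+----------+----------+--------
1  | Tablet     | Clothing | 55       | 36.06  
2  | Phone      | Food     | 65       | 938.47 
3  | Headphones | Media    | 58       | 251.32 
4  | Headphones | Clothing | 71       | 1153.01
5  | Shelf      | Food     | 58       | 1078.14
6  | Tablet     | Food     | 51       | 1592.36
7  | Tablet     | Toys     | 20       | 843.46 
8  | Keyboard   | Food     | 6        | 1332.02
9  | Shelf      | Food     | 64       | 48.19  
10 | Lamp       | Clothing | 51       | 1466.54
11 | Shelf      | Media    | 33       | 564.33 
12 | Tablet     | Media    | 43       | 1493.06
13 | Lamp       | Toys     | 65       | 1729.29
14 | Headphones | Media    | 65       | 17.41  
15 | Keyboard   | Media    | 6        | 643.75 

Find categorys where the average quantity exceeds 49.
SELECT category, AVG(quantity)
FROM sales
GROUP BY category
HAVING AVG(quantity) > 49

Result:
  Clothing: avg=59.00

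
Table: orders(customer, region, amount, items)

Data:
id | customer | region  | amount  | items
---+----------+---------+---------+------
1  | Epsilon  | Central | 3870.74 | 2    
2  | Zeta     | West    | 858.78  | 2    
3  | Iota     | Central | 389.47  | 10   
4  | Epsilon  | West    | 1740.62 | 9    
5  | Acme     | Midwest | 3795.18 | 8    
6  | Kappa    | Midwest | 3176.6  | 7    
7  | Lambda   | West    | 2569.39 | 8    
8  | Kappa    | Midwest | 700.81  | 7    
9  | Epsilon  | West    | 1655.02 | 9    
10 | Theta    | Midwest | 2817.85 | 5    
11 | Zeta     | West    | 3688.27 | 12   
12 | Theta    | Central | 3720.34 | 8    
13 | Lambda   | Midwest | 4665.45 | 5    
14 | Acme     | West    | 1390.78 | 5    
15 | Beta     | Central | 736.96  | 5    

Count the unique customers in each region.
SELECT region, COUNT(DISTINCT customer)
FROM orders
GROUP BY region

Result:
  Central: 4 distinct
  Midwest: 4 distinct
  West: 4 distinct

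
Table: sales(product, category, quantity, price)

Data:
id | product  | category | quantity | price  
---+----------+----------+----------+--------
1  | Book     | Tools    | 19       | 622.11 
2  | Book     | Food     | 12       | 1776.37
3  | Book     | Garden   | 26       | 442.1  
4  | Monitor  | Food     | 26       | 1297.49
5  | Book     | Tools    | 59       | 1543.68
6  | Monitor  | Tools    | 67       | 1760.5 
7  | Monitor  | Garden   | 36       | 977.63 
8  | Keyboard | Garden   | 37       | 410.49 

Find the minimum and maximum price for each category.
SELECT category, MIN(price), MAX(price)
FROM sales
GROUP BY category

Result:
  Food: min=1297.49, max=1776.37
  Garden: min=410.49, max=977.63
  Tools: min=622.11, max=1760.50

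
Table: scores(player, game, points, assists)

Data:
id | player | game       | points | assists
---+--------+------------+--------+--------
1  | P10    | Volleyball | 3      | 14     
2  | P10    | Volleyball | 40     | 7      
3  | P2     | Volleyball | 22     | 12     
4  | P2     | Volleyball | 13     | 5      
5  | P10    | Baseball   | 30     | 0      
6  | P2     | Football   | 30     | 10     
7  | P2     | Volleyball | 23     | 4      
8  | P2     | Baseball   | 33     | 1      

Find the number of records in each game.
SELECT game, COUNT(*) as count
FROM scores
GROUP BY game

Result:
  Baseball: 2
  Football: 1
  Volleyball: 5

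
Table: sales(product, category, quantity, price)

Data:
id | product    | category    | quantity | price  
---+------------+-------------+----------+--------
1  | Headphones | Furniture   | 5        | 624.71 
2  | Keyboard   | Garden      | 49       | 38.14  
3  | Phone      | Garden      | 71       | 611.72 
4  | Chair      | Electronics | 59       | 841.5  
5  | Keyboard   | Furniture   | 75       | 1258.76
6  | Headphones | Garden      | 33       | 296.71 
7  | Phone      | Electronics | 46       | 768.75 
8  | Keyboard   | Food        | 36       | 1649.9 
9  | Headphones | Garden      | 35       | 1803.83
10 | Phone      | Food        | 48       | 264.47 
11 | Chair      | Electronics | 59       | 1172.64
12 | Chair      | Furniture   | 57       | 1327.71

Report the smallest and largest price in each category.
SELECT category, MIN(price), MAX(price)
FROM sales
GROUP BY category

Result:
  Electronics: min=768.75, max=1172.64
  Food: min=264.47, max=1649.90
  Furniture: min=624.71, max=1327.71
  Garden: min=38.14, max=1803.83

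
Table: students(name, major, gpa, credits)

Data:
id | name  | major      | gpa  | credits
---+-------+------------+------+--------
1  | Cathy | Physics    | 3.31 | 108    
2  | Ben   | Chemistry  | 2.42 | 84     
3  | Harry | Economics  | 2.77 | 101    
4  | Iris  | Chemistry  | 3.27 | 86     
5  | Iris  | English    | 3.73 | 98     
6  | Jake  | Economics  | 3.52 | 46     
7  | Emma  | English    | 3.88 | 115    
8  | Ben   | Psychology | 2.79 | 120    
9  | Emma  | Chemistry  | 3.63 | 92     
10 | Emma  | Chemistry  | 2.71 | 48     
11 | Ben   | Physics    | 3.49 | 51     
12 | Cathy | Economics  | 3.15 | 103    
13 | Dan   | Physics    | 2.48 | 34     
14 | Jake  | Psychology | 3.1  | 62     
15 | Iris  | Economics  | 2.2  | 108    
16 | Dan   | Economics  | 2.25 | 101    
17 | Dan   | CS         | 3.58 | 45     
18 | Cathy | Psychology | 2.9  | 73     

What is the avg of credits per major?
SELECT major, AVG(credits) as result
FROM students
GROUP BY major

Result:
  CS: 45.00
  Chemistry: 77.50
  Economics: 91.80
  English: 106.50
  Physics: 64.33
  Psychology: 85.00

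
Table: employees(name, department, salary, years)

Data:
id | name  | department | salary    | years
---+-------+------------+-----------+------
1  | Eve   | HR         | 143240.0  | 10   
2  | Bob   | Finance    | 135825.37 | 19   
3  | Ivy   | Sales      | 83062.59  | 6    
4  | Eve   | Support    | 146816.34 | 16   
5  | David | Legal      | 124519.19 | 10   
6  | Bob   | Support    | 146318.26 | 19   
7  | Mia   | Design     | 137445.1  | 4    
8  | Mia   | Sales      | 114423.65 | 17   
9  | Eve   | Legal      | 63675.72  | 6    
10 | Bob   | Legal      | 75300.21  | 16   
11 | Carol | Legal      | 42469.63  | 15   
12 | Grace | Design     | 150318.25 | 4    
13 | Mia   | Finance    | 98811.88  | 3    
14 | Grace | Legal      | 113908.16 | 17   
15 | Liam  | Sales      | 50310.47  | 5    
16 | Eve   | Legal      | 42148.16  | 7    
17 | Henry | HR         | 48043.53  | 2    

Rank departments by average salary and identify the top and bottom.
SELECT department, AVG(salary)
FROM employees
GROUP BY department
ORDER BY AVG(salary)

All groups:
  Legal: 77003.51
  Sales: 82598.90
  HR: 95641.77
  Finance: 117318.63
  Design: 143881.68
  Support: 146567.30

Highest: Support (146567.30)
Lowest: Legal (77003.51)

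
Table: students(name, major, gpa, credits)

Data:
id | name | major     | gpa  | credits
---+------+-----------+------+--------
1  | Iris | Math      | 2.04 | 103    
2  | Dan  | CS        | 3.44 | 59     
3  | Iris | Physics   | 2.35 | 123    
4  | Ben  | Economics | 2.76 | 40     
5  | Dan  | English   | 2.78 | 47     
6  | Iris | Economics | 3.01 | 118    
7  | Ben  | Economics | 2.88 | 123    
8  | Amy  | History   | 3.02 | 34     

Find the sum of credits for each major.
SELECT major, SUM(credits) as result
FROM students
GROUP BY major

Result:
  CS: 59
  Economics: 281
  English: 47
  History: 34
  Math: 103
  Physics: 123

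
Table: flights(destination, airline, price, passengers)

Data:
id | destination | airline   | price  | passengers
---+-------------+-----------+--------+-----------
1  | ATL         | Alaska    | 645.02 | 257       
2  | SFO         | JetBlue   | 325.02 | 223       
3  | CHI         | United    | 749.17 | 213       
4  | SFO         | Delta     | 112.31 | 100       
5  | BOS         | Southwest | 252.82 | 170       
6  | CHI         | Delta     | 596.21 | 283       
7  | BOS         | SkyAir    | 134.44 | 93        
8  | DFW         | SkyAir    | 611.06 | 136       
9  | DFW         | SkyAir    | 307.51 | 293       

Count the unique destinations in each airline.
SELECT airline, COUNT(DISTINCT destination)
FROM flights
GROUP BY airline

Result:
  Alaska: 1 distinct
  Delta: 2 distinct
  JetBlue: 1 distinct
  SkyAir: 2 distinct
  Southwest: 1 distinct
  United: 1 distinct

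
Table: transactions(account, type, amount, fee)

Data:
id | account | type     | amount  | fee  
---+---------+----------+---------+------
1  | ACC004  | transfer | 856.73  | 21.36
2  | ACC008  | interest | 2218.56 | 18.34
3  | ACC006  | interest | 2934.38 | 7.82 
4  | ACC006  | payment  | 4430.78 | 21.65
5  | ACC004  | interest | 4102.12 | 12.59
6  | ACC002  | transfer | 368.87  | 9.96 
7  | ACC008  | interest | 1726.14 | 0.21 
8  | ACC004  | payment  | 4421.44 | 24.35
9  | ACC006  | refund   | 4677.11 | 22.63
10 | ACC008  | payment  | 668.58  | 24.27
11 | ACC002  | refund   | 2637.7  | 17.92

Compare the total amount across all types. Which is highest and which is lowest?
SELECT type, SUM(amount)
FROM transactions
GROUP BY type
ORDER BY SUM(amount)

All groups:
  transfer: 1225.60
  refund: 7314.81
  payment: 9520.80
  interest: 10981.20

Highest: interest (10981.20)
Lowest: transfer (1225.60)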